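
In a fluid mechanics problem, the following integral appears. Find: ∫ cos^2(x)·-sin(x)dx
Let u=cos(x), du=-sin(x) dx
∫ u^2 du=u^3/3+C

Answer: cos^3(x)/3+C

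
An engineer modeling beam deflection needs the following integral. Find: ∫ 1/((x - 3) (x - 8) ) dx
Partial fractions: 1/((x-3)(x-8))=A/(x-3)+B/(x-8)
A=-1/5, B=1/5
∫ [-1/5· 1/(x-3)+1/5· 1/(x-8)] dx
=(1/5)[ln|x-8| - ln|x-3|]+C

Answer: (1/5)·ln|(x-8)/(x-3)|+C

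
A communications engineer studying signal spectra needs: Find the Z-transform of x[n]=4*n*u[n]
Z{n * u[n]}=z/(z-1)^2
By linearity: Z{4 * n * u[n]}=4z/(z-1)^2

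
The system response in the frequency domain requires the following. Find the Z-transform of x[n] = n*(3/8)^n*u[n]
Using the property Z{n * a^n * u[n]} = az/(z-a)^2
With a = 3/8: X(z) = (3/8)z/(z - 3/8)^2, |z| > 3/8

Answer: (3/8)z/(z - 3/8)^2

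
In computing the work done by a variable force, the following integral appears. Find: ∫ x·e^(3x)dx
Integration by parts: u=x, dv=e^(3x) dx
du=dx, v=e^(3x)/3
=x·e^(3x)/3 - ∫ e^(3x)/3 dx
=x·e^(3x)/3 - e^(3x)/9 + C

Answer: e^(3x)(x/3 - 1/9) + C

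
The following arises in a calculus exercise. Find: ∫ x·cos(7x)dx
By parts: u = x, dv = cos(7x) dx
du = dx, v = sin(7x)/7
= x·sin(7x)/7+cos(7x)/7²+C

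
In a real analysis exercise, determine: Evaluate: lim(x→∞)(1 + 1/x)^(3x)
Rewrite as [(1+1/x)^x]^3.
lim(1+1/x)^x = e^1, so limit = (e^1)^3 = e^3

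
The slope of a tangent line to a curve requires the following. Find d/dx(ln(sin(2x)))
Chain rule: d/dx[ln(u)]=u'/u where u=sin(2x)
u'=2cos(2x)

Answer: (2cos(2x))/(sin(2x))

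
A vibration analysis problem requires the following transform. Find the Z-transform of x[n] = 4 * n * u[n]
Z{n*u[n]}=z/(z-1)^2
By linearity: Z{4*n*u[n]}=4z/(z-1)^2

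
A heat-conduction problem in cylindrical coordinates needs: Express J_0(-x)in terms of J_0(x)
For integer n: J_n(-x) = (-1)^n J_n(x)
With n = 0: J_0(-x) = (-1)^0 J_0(x) = J_0(x)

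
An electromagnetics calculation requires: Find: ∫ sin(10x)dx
Using substitution u=10x: ∫ sin(u) du/10=-cos(u)/10 + C

Answer: (-1/10)cos(10x) + C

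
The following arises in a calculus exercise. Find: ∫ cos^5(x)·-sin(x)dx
Let u=cos(x), du=-sin(x) dx
∫ u^5 du=u^6/6 + C

Answer: cos^6(x)/6 + C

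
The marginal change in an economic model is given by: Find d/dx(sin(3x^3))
Chain rule: d/dx[sin(u)]=cos(u)·u' where u=3x^3
u'=9x^2

Answer: 9x^2·cos(3x^3)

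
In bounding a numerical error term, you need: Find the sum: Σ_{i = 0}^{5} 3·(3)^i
Geometric series: S = a(1 - r^n)/(1 - r)
a = 3, r = 3, n = 6
S = 3(1-729)/-2 = 1092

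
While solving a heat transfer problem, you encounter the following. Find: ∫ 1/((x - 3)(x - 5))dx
Partial fractions: 1/((x-3)(x-5)) = A/(x-3)+B/(x-5)
A = -1/2, B = 1/2
∫ [-1/2· 1/(x-3)+1/2· 1/(x-5)] dx
= (1/2)[ln|x-5| - ln|x-3|]+C

Answer: (1/2)·ln|(x-5)/(x-3)|+C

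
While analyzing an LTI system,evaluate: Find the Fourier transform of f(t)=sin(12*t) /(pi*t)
sin(W * t)/(pi * t)=(W/pi) * sinc(W * t/pi) is the impulse response of the ideal low-pass filter with cutoff W (here W=12).
Its Fourier transform is a rectangular function:
F(omega)=1 for |omega| < 12, 0 otherwise

Answer: rect(omega/24) [i.e., 1 for |omega| < 12, 0 otherwise]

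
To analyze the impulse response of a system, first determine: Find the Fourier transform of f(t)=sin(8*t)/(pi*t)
sin(W*t)/(pi*t)=(W/pi)*sinc(W*t/pi) is the impulse response of the ideal low-pass filter with cutoff W (here W=8).
Its Fourier transform is a rectangular function:
F(omega)=1 for |omega| < 8, 0 otherwise

Answer: rect(omega/16) [i.e., 1 for |omega| < 8, 0 otherwise]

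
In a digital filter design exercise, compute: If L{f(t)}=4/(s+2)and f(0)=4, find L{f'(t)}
L{f'(t)} = s·F(s) - f(0) = 4s/(s+2)-4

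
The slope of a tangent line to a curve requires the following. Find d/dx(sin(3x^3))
Chain rule: d/dx[sin(u)] = cos(u)·u' where u = 3x^3
u' = 9x^2

Answer: 9x^2·cos(3x^3)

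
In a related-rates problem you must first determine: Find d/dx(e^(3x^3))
Chain rule: d/dx[e^u] = e^u · u' where u = 3x^3
u' = 9x^2

Answer: 9x^2·e^(3x^3)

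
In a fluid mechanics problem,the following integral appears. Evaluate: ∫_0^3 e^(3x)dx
Antiderivative: (1/3)e^(3x)
Evaluate: (1/3)(e^9 - 1)

Answer: (e^9 - 1)/3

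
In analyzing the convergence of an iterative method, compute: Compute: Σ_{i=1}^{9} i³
Using formula: Σ i^3 = [n(n+1)/2]² = [9·10/2]² = 2025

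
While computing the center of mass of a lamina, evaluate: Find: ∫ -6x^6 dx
Using power rule: ∫ -6x^6 dx=-6/7 x^7 + C=(-6/7)x^7 + C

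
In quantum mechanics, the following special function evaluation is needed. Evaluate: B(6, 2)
B(x,y) = Γ(x)Γ(y)/Γ(x + y) = (x-1)!(y-1)!/(x + y-1)!
B(6,2) = 5!·1!/7! = 1/42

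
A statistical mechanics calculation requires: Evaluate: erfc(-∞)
erfc(x)=1 - erf(x); erfc(-∞)=1 - erf(-∞)=1 - (-1)=2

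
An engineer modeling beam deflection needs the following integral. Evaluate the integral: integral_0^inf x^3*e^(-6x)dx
This is a Gamma integral. Substitute u=6x (du=6 dx):
integral_0^inf x^3 * e^(-6x) dx=(1/6^4) integral_0^inf u^3 * e^(-u) du
=Gamma(4)/6^4=3!/6^4=6/1296

Answer: 1/216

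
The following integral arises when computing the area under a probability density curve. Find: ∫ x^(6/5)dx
Power rule: ∫ x^(6/5) dx=x^(11/5)/(11/5)+C

Answer: (5/11)·x^(11/5)+C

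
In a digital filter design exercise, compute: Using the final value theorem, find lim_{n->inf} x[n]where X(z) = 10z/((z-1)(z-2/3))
Final value theorem: lim x[n]=lim_{z->1} (z-1)*X(z)
(z-1)*X(z)=10z/(z-2/3)
As z->1: 10/(1 - 2/3)=10/(1/3)=30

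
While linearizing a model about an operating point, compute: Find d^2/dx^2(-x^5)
Apply power rule 2 times:
d^1: -5x^4
d^2: -20x^3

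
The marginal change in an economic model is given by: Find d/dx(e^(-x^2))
Chain rule: d/dx[e^u] = e^u · u' where u = -x^2
u' = -2x

Answer: -2x·e^(-x^2)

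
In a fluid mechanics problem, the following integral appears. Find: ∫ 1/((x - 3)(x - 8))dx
Partial fractions: 1/((x-3)(x-8)) = A/(x-3) + B/(x-8)
A = -1/5, B = 1/5
∫ [-1/5· 1/(x-3) + 1/5· 1/(x-8)] dx
= (1/5)[ln|x-8| - ln|x-3|] + C

Answer: (1/5)·ln|(x-8)/(x-3)| + C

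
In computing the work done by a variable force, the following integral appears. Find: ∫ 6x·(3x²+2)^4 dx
Let u = 3x² + 2, du = 6x dx
∫ u^4 du = u^5/5 + C

Answer: (3x² + 2)^5/5 + C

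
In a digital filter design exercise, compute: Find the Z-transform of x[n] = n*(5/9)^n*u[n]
Using the property Z{n * a^n * u[n]}=az/(z-a)^2
With a=5/9: X(z)=(5/9)z/(z - 5/9)^2, |z| > 5/9

Answer: (5/9)z/(z - 5/9)^2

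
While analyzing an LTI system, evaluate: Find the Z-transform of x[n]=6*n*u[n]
Z{n*u[n]}=z/(z-1)^2
By linearity: Z{6*n*u[n]}=6z/(z-1)^2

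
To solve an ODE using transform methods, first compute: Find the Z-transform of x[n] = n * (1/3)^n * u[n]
Using the property Z{n * a^n * u[n]} = az/(z-a)^2
With a = 1/3: X(z) = (1/3)z/(z - 1/3)^2, |z| > 1/3

Answer: (1/3)z/(z - 1/3)^2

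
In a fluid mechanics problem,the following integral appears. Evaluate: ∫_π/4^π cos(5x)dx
Antiderivative: sin(5x)/5
Evaluate at bounds: [sin(5·π)/5] - [sin(5·π/4)/5]
=((0) - (-√2/2))/5=√2/10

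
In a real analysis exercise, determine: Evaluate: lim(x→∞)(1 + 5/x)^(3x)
Rewrite as [(1 + 5/x)^x]^3.
lim(1 + 5/x)^x=e^5, so limit=(e^5)^3=e^15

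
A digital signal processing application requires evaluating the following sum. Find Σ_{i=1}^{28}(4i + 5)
=4·Σ i + 5·28=4·406 + 140=1764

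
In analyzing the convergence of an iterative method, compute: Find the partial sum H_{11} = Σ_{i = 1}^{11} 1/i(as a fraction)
H_11 = 1 + 1/2 + 1/3 + ... + 1/11
= 83711/27720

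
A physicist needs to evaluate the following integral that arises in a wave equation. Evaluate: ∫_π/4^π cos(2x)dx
Antiderivative: sin(2x)/2
Evaluate at bounds: [sin(2·π)/2] - [sin(2·π/4)/2]
= ((0) - (1))/2 = -1/2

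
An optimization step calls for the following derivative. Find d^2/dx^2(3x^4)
Apply power rule 2 times:
d^1: 12x^3
d^2: 36x^2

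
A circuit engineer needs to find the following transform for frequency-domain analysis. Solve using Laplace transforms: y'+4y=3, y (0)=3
Take L of both sides: sY(s) - 3 + 4Y(s) = 3/s
Y(s)(s + 4) = 3/s + 3
Y(s) = 3/(s(s + 4)) + 3/(s + 4)
Partial fractions: 3/(s(s + 4)) = (3/4)/s - (3/4)/(s + 4)
So Y(s) = (3/4)/s + (9/4)/(s + 4)
Inverse transform (L^(-1){1/s} = 1, L^(-1){1/(s + 4)} = e^(-4t)):

Answer: y(t) = 3/4 + (9/4)·e^(-4t)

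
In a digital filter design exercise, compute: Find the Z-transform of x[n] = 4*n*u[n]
Z{n*u[n]} = z/(z-1)^2
By linearity: Z{4*n*u[n]} = 4z/(z-1)^2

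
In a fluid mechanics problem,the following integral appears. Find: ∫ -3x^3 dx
Using power rule: ∫ -3x^3 dx=-3/4 x^4+C=(-3/4)x^4+C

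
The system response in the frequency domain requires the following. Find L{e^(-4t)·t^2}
First shifting: L{e^(at)f(t)}=F(s-a)
L{t^2}=2/s^3
Shift s → s + 4: 2/(s + 4)^3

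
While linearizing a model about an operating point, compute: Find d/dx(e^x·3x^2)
Product rule: (fg)'=f'g + fg'
f=e^x, f'=e^x
g=3x^2, g'=6x

Answer: 3·e^x·x^2 + 6·e^x·x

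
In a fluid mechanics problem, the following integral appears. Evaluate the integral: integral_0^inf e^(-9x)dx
integral_0^inf e^(-9x) dx = [-1/9*e^(-9x)]_0^inf
= 0 - (-1/9) = 1/9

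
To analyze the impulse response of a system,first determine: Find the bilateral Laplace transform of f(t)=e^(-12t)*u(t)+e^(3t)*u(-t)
For e^(-12t) * u(t): L=1/(s+12), Re(s) > -12
For e^(3t) * u(-t): L=-1/(s-3), Re(s) < 3
Combined: F(s)=1/(s+12)-1/(s-3), -12 < Re(s) < 3

Answer: 1/(s+12)-1/(s-3), ROC: -12 < Re(s) < 3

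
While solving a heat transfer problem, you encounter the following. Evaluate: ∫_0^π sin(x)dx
Antiderivative: -cos(x)
Evaluate at bounds: [-cos(1·π)/1] - [-cos(1·0)/1]
=(-(-1)+(1))/1=2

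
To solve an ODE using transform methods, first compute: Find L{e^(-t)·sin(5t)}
First shifting: L{e^(at)f(t)} = F(s-a)
L{sin(5t)} = 5/(s²+25)
Shift: 5/((s+1)²+25)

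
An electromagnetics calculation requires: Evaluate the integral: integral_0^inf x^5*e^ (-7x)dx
This is a Gamma integral. Substitute u=7x (du=7 dx):
integral_0^inf x^5 * e^(-7x) dx=(1/7^6) integral_0^inf u^5 * e^(-u) du
=Gamma(6)/7^6=5!/7^6=120/117649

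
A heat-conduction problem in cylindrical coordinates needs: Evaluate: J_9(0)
J_n(0)=0 for all n > 0 (Bessel function of first kind)
J_9(0)=0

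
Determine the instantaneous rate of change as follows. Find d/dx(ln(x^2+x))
Chain rule: d/dx[ln(u)] = u'/u where u = x^2+x
u' = 2x+1

Answer: (2x+1)/(x^2+x)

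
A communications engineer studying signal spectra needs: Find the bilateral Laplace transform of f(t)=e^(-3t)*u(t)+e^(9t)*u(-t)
For e^(-3t) * u(t): L = 1/(s+3), Re(s) > -3
For e^(9t) * u(-t): L = -1/(s-9), Re(s) < 9
Combined: F(s) = 1/(s+3)-1/(s-9), -3 < Re(s) < 9

Answer: 1/(s+3)-1/(s-9), ROC: -3 < Re(s) < 9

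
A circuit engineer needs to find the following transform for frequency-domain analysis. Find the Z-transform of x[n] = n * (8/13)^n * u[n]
Using the property Z{n*a^n*u[n]} = az/(z-a)^2
With a = 8/13: X(z) = (8/13)z/(z - 8/13)^2, |z| > 8/13

Answer: (8/13)z/(z - 8/13)^2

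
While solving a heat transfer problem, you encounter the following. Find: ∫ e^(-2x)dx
Since d/dx[e^(-2x)]=-2e^(-2x), we get -1/2 e^(-2x) + C

Answer: (-1/2)e^(-2x) + C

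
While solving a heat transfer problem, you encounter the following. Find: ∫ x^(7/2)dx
Power rule: ∫ x^(7/2) dx = x^(9/2)/(9/2) + C

Answer: (2/9)·x^(9/2) + C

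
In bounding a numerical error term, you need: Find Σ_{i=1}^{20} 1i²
= 1·n(n + 1)(2n + 1)/6 = 1·20·21·41/6 = 2870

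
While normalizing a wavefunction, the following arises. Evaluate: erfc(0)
erfc(x) = 1 - erf(x); erfc(0) = 1 - erf(0) = 1 - 0 = 1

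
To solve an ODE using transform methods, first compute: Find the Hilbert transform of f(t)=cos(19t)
The Hilbert transform shifts each frequency component by -pi/2.
H{cos(wt)}=sin(wt)
With w=19: H{cos(19t)}=sin(19t)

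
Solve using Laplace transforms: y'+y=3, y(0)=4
Take L of both sides: sY(s)-4+Y(s)=3/s
Y(s)(s+1)=3/s+4
Y(s)=3/(s(s+1))+4/(s+1)
Partial fractions: 3/(s(s+1))=3/s - 3/(s+1)
So Y(s)=3/s+1/(s+1)
Inverse transform (L^(-1){1/s}=1, L^(-1){1/(s+1)}=e^(-t)):

Answer: y(t)=3+e^(-t)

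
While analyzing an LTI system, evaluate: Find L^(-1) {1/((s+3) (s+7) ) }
Partial fractions: 1/((s + 3)(s + 7)) = A/(s + 3) + B/(s + 7)
Cover-up: A = 1/(s + 7)|_{s = -3} = 1/4; B = 1/(s + 3)|_{s = -7} = -1/4
L^(-1) = (1/4)e^(-3t) - (1/4)e^(-7t)

Answer: (1/4)(e^(-3t) - e^(-7t))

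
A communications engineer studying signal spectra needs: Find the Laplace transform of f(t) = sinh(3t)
L{sinh(at)}=a/(s²-a²)
L{sinh(3t)}=3/(s²-9)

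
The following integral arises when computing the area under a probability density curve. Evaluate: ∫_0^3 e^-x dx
Antiderivative: -e^-x
Evaluate: -(e^-3 - 1)

Answer: (e^-3 - 1)/(-1)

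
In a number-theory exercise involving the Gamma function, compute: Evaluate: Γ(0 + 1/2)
Γ(1/2)=√π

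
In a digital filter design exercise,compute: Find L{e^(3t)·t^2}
First shifting: L{e^(at)f(t)} = F(s-a)
L{t^2} = 2/s^3
Shift s → s-3: 2/(s-3)^3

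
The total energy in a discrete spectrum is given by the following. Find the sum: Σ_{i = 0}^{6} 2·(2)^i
Geometric series: S=a(1 - r^n)/(1 - r)
a=2, r=2, n=7
S=2(1-128)/-1=254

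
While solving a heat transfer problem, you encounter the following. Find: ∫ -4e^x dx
Since d/dx[e^x] = + e^x, we get -4e^x + C

Answer: -4e^x + C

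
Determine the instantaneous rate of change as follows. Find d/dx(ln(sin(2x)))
Chain rule: d/dx[ln(u)] = u'/u where u = sin(2x)
u' = 2cos(2x)

Answer: (2cos(2x))/(sin(2x))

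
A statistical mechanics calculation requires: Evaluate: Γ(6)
Γ(n)=(n-1)! for positive integers
Γ(6)=5!=120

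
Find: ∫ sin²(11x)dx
Using identity sin²(u) = (1 - cos(2u))/2:
∫ (1 - cos(22x))/2 dx = x/2 - sin(22x)/44+C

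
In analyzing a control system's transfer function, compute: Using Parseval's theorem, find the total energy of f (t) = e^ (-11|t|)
Parseval's theorem: E = integral |f(t)|^2 dt = (1/2pi) integral |F(omega)|^2 domega
E = integral_{-inf}^{inf} e^(-22|t|) dt = 2*integral_0^inf e^(-22t) dt = 2/(2*11) = 1/11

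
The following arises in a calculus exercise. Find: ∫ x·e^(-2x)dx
Integration by parts: u = x, dv = e^(-2x) dx
du = dx, v = e^(-2x)/(-2)
= x·e^(-2x)/(-2) - ∫ e^(-2x)/(-2) dx
= x·e^(-2x)/(-2) - e^(-2x)/4+C

Answer: e^(-2x)(x/(-2)-1/4)+C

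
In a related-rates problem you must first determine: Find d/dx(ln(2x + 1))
Chain rule: d/dx[ln(u)] = u'/u where u = 2x+1
u' = 2

Answer: (2)/(2x+1)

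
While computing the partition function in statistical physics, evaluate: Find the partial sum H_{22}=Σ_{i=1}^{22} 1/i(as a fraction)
H_22=1+1/2+1/3+...+1/22
=19093197/5173168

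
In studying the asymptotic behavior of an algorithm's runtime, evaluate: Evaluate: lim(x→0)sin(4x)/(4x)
L'Hôpital (0/0): lim 4cos(4x)/4 = 4/4

Answer: 1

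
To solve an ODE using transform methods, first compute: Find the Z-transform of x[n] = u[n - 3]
Using the time-shift property: Z{u[n-3]}=z^(-3)*z/(z-1)
=z^(-2)/(z-1)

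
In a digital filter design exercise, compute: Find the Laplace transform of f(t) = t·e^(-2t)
L{t·e^(at)} = 1/(s-a)²
L{t·e^(-2t)} = 1/(s + 2)²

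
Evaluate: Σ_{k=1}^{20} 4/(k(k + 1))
Partial fractions: 4/(k(k + 1)) = 4/k - 4/(k + 1)
Telescoping sum: 4(1 - 1/21) = 4·20/21

Answer: 80/21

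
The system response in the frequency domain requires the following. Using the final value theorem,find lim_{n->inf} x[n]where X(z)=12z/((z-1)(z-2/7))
Final value theorem: lim x[n]=lim_{z->1} (z-1)*X(z)
(z-1)*X(z)=12z/(z-2/7)
As z->1: 12/(1-2/7)=12/(5/7)=84/5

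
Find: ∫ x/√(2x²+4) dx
Let u = 2x²+4, du = 4x dx
∫ (1/4)·u^(-1/2) du = √u/2+C

Answer: √(2x²+4)/2+C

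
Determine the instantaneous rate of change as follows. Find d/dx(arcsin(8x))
d/dx[arcsin(u)] = u'/√(1-u²), u = 8x, u' = 8

Answer: 8/√(1 - 64x²)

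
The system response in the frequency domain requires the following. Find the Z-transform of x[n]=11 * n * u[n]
Z{n * u[n]} = z/(z-1)^2
By linearity: Z{11 * n * u[n]} = 11z/(z-1)^2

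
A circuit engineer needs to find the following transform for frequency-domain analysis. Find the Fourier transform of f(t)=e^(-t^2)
The Fourier transform of a Gaussian e^(-t^2) is sqrt(pi)*e^(-omega^2/4).
With a=1: F(omega)=sqrt(pi)*e^(-omega^2/4)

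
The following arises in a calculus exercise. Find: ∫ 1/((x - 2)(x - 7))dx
Partial fractions: 1/((x-2)(x-7))=A/(x-2)+B/(x-7)
A=-1/5, B=1/5
∫ [-1/5· 1/(x-2)+1/5· 1/(x-7)] dx
=(1/5)[ln|x-7| - ln|x-2|]+C

Answer: (1/5)·ln|(x-7)/(x-2)|+C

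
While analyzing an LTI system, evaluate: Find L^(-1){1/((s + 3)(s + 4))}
Partial fractions: 1/((s+3)(s+4))=A/(s+3)+B/(s+4)
Cover-up: A=1/(s+4)|_{s=-3}=1; B=1/(s+3)|_{s=-4}=-1
L^(-1)=e^(-3t) - e^(-4t)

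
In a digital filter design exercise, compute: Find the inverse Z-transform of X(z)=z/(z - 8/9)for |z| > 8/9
Standard pair: z/(z-a) <-> a^n*u[n] for causal signals
With a = 8/9: x[n] = (8/9)^n*u[n]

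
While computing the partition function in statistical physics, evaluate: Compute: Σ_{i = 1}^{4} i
Using formula: Σ i^1=n(n + 1)/2=4·5/2=10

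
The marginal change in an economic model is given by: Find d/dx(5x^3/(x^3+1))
Quotient rule: (f/g)' = (f'g - fg')/g²
f = 5x^3, f' = 15x^2
g = x^3+1, g' = 3x^2

Answer: (15x^2·(x^3+1)-15x^5)/(x^3+1)²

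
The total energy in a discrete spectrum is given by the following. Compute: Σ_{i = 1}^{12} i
Using formula: Σ i^1=n(n + 1)/2=12·13/2=78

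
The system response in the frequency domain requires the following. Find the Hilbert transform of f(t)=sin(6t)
The Hilbert transform shifts each frequency component by -pi/2.
H{sin(wt)} = -cos(wt)
With w = 6: H{sin(6t)} = -cos(6t)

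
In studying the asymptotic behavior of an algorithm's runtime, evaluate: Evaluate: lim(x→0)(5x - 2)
Polynomial is continuous, so substitute x=0:
5·0-2=-2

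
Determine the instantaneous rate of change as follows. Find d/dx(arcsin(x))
d/dx[arcsin(u)] = u'/√(1-u²), u = x, u' = 1

Answer: 1/√(1-x²)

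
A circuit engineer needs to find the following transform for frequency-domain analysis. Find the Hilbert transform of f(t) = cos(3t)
The Hilbert transform shifts each frequency component by -pi/2.
H{cos(wt)}=sin(wt)
With w=3: H{cos(3t)}=sin(3t)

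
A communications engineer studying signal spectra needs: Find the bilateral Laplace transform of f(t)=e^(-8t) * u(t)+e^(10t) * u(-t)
For e^(-8t) * u(t): L = 1/(s+8), Re(s) > -8
For e^(10t) * u(-t): L = -1/(s-10), Re(s) < 10
Combined: F(s) = 1/(s+8)-1/(s-10), -8 < Re(s) < 10

Answer: 1/(s+8)-1/(s-10), ROC: -8 < Re(s) < 10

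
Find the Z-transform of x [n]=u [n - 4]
Using the time-shift property: Z{u[n-4]}=z^(-4)*z/(z-1)
=z^(-3)/(z-1)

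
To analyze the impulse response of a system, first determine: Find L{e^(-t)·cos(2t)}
First shifting: L{e^(at)f(t)}=F(s-a)
L{cos(2t)}=s/(s²+4)
Shift: (s+1)/((s+1)²+4)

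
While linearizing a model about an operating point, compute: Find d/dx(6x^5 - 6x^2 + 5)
Power rule: d/dx(ax^n) = n·a·x^(n-1)
Term by term: 30·x^4-12·x

Answer: 30x^4-12x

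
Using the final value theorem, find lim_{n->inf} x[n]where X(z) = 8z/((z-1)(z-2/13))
Final value theorem: lim x[n] = lim_{z->1} (z-1) * X(z)
(z-1) * X(z) = 8z/(z-2/13)
As z->1: 8/(1 - 2/13) = 8/(11/13) = 104/11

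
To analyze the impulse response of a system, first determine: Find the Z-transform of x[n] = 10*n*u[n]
Z{n * u[n]}=z/(z-1)^2
By linearity: Z{10 * n * u[n]}=10z/(z-1)^2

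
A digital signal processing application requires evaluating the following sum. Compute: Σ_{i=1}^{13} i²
Using formula: Σ i^2=n(n+1)(2n+1)/6=13·14·27/6=819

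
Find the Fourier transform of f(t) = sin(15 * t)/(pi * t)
sin(W*t)/(pi*t)=(W/pi)*sinc(W*t/pi) is the impulse response of the ideal low-pass filter with cutoff W (here W=15).
Its Fourier transform is a rectangular function:
F(omega)=1 for |omega| < 15, 0 otherwise

Answer: rect(omega/30) [i.e., 1 for |omega| < 15, 0 otherwise]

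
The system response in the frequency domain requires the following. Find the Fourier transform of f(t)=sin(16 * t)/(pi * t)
sin(W * t)/(pi * t) = (W/pi) * sinc(W * t/pi) is the impulse response of the ideal low-pass filter with cutoff W (here W = 16).
Its Fourier transform is a rectangular function:
F(omega) = 1 for |omega| < 16, 0 otherwise

Answer: rect(omega/32) [i.e., 1 for |omega| < 16, 0 otherwise]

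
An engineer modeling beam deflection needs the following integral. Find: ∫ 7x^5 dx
Using power rule: ∫ 7x^5 dx = 7/6 x^6 + C = (7/6)x^6 + C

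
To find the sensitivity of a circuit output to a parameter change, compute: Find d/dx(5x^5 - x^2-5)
Power rule: d/dx(ax^n) = n·a·x^(n-1)
Term by term: 25·x^4 - 2·x

Answer: 25x^4 - 2x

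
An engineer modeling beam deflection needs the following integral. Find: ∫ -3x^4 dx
Using power rule: ∫ -3x^4 dx = -3/5 x^5 + C = (-3/5)x^5 + C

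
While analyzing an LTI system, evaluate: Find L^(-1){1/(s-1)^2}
L^(-1){1/(s-a)^n} = t^(n-1)·e^(at)/(n-1)!
Here a = 1, n = 2: t^1·e^(t)/1

Answer: t·e^(t)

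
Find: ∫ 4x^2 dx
Using power rule: ∫ 4x^2 dx = 4/3 x^3+C = (4/3)x^3+C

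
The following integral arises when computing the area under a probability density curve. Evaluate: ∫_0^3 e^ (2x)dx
Antiderivative: (1/2)e^(2x)
Evaluate: (1/2)(e^6-1)

Answer: (e^6-1)/2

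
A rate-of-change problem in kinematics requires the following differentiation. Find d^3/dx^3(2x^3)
Apply power rule 3 times:
d^1: 6x^2
d^2: 12x
d^3: 12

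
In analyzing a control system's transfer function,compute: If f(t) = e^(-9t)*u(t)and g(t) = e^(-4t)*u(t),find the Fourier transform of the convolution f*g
By the convolution theorem: F{f * g}=F(omega) * G(omega)
F(omega)=1/(9 + j * omega), G(omega)=1/(4 + j * omega)
F{f * g}=1/((9 + j * omega)(4 + j * omega))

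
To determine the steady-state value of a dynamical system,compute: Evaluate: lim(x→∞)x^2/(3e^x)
Apply L'Hôpital 2 times (∞/∞ each time):
Eventually get 2!/(3e^x) → 0

Answer: 0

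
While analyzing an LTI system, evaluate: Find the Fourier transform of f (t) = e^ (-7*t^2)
The Fourier transform of a Gaussian e^(-a * t^2) is sqrt(pi/a) * e^(-omega^2/(4a)).
With a=7: F(omega)=sqrt(pi/7) * e^(-omega^2/28)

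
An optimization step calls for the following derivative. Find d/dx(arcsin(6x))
d/dx[arcsin(u)]=u'/√(1-u²), u=6x, u'=6

Answer: 6/√(1 - 36x²)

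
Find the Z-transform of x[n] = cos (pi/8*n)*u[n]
Z{cos(w0*n)*u[n]} = z(z - cos(w0))/(z^2 - 2z*cos(w0) + 1)
With w0 = pi/8: X(z) = z(z - cos(pi/8))/(z^2 - 2z*cos(pi/8) + 1)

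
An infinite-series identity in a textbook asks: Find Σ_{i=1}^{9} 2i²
= 2·n(n+1)(2n+1)/6 = 2·9·10·19/6 = 570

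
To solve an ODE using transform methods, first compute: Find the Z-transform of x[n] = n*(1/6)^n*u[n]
Using the property Z{n * a^n * u[n]} = az/(z-a)^2
With a = 1/6: X(z) = (1/6)z/(z - 1/6)^2, |z| > 1/6

Answer: (1/6)z/(z - 1/6)^2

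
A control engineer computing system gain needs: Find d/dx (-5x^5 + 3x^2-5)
Power rule: d/dx(ax^n)=n·a·x^(n-1)
Term by term: -25·x^4 + 6·x

Answer: -25x^4 + 6x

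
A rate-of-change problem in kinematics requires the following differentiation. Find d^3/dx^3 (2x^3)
Apply power rule 3 times:
d^1: 6x^2
d^2: 12x
d^3: 12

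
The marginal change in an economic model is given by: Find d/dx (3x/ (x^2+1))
Quotient rule: (f/g)' = (f'g - fg')/g²
f = 3x, f' = 3
g = x^2 + 1, g' = 2x

Answer: (3·(x^2 + 1) - 6x^2)/(x^2 + 1)²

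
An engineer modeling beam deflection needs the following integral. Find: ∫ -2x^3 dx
Using power rule: ∫ -2x^3 dx=-2/4 x^4 + C=(-1/2)x^4 + C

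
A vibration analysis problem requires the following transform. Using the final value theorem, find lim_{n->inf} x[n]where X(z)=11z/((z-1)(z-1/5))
Final value theorem: lim x[n]=lim_{z->1} (z-1) * X(z)
(z-1) * X(z)=11z/(z-1/5)
As z->1: 11/(1 - 1/5)=11/(4/5)=55/4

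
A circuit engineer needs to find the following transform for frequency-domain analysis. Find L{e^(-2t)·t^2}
First shifting: L{e^(at)f(t)} = F(s-a)
L{t^2} = 2/s^3
Shift s → s+2: 2/(s+2)^3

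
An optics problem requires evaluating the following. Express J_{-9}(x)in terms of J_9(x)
For integer n: J_{-n}(x)=(-1)^n J_n(x)
With n=9: J_{-9}(x)=(-1)^9 J_9(x)=-J_9(x)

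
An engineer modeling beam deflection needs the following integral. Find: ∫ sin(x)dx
Using standard integral: ∫ sin(x) dx=-cos(x)+C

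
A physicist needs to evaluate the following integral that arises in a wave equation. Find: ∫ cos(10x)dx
Using substitution u = 10x: ∫ cos(u) du/10 = sin(u)/10+C

Answer: (1/10)sin(10x)+C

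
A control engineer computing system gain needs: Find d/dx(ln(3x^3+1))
Chain rule: d/dx[ln(u)]=u'/u where u=3x^3 + 1
u'=9x^2

Answer: (9x^2)/(3x^3 + 1)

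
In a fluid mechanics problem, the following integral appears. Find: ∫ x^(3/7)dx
Power rule: ∫ x^(3/7) dx=x^(10/7)/(10/7)+C

Answer: (7/10)·x^(10/7)+C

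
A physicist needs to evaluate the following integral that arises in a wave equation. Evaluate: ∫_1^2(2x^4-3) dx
Step 1: Find antiderivative F(x)=(2/5)x^5-3x
Step 2: F(2) - F(1)=34/5 - (-13/5)=47/5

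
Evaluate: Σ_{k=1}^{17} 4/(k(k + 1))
Partial fractions: 4/(k(k+1))=4/k - 4/(k+1)
Telescoping sum: 4(1-1/18)=4·17/18

Answer: 34/9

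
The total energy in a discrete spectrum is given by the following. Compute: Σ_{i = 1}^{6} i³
Using formula: Σ i^3 = [n(n + 1)/2]² = [6·7/2]² = 441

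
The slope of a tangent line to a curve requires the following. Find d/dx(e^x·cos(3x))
Product rule: (fg)' = f'g+fg'
f = e^x, f' = e^x
g = cos(3x), g' = -3·sin(3x)

Answer: e^x·cos(3x)-3·e^x·sin(3x)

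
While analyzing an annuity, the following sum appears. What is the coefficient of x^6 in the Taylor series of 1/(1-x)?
1/(1-x)=Σ x^n for |x|<1
All coefficients are 1

Answer: 1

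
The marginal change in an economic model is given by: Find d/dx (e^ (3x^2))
Chain rule: d/dx[e^u]=e^u · u' where u=3x^2
u'=6x

Answer: 6x·e^(3x^2)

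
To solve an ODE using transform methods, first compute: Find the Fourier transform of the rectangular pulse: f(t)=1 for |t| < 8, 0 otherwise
F(omega)=integral from -8 to 8 of e^(-j * omega * t) dt
=2 * sin(8 * omega)/omega=16 * sinc(8 * omega/pi)

Answer: 2 * sin(8 * omega)/omega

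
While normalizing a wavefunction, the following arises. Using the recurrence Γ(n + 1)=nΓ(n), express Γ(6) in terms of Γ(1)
Γ(6)=5Γ(5)=5·4Γ(4)=...=5!·Γ(1)=120·Γ(1)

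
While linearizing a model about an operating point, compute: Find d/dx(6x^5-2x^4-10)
Power rule: d/dx(ax^n) = n·a·x^(n-1)
Term by term: 30·x^4 - 8·x^3

Answer: 30x^4 - 8x^3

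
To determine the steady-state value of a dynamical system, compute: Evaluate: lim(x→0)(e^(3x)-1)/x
L'Hôpital (0/0): lim 3e^(3x)/1 = 3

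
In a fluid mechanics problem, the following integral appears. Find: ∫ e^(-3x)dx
Since d/dx[e^(-3x)] = -3e^(-3x), we get -1/3 e^(-3x)+C

Answer: (-1/3)e^(-3x)+C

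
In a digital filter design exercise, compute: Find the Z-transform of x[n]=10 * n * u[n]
Z{n*u[n]}=z/(z-1)^2
By linearity: Z{10*n*u[n]}=10z/(z-1)^2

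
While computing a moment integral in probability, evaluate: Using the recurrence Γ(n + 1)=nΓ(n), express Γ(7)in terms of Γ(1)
Γ(7) = 6Γ(6) = 6·5Γ(5) = ... = 6!·Γ(1) = 720·Γ(1)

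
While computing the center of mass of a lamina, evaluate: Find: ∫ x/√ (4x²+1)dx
Let u=4x²+1, du=8x dx
∫ (1/8)·u^(-1/2) du=√u/4+C

Answer: √(4x²+1)/4+C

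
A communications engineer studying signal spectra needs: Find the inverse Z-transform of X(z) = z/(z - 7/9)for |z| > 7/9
Standard pair: z/(z-a) <-> a^n * u[n] for causal signals
With a = 7/9: x[n] = (7/9)^n * u[n]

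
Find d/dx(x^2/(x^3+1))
Quotient rule: (f/g)' = (f'g - fg')/g²
f = x^2, f' = 2x
g = x^3 + 1, g' = 3x^2

Answer: (2x·(x^3 + 1) - 3x^4)/(x^3 + 1)²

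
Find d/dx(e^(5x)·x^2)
Product rule: (fg)' = f'g + fg'
f = e^(5x), f' = 5·e^(5x)
g = x^2, g' = 2x

Answer: 5·e^(5x)·x^2 + 2·e^(5x)·x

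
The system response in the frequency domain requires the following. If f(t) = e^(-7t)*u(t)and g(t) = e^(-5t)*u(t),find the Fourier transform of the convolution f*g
By the convolution theorem: F{f*g}=F(omega)*G(omega)
F(omega)=1/(7 + j*omega), G(omega)=1/(5 + j*omega)
F{f*g}=1/((7 + j*omega)(5 + j*omega))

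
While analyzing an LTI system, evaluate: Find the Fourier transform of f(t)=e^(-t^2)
The Fourier transform of a Gaussian e^(-t^2) is sqrt(pi)*e^(-omega^2/4).
With a = 1: F(omega) = sqrt(pi)*e^(-omega^2/4)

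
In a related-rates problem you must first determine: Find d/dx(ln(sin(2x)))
Chain rule: d/dx[ln(u)] = u'/u where u = sin(2x)
u' = 2cos(2x)

Answer: (2cos(2x))/(sin(2x))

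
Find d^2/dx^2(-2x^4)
Apply power rule 2 times:
d^1: -8x^3
d^2: -24x^2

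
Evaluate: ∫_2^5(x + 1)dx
Step 1: Find antiderivative F(x) = (1/2)x^2 + x
Step 2: F(5) - F(2) = 35/2 - (4) = 27/2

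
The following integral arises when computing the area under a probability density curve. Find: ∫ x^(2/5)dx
Power rule: ∫ x^(2/5) dx=x^(7/5)/(7/5) + C

Answer: (5/7)·x^(7/5) + C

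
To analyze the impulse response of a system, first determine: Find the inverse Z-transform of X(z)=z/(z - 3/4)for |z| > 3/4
Standard pair: z/(z-a) <-> a^n*u[n] for causal signals
With a=3/4: x[n]=(3/4)^n*u[n]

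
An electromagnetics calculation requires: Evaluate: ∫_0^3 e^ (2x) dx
Antiderivative: (1/2)e^(2x)
Evaluate: (1/2)(e^6 - 1)

Answer: (e^6 - 1)/2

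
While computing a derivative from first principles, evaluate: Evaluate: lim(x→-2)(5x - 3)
Polynomial is continuous, so substitute x = -2:
5·(-2)-3 = -13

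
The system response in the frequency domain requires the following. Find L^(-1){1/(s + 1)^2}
L^(-1){1/(s-a)^n}=t^(n-1)·e^(at)/(n-1)!
Here a=-1, n=2: t^1·e^(-t)/1

Answer: t·e^(-t)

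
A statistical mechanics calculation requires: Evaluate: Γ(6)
Γ(n) = (n-1)! for positive integers
Γ(6) = 5! = 120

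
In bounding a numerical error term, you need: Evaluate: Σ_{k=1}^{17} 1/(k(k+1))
Partial fractions: 1/(k(k + 1))=1/k - 1/(k + 1)
Telescoping sum: 1(1 - 1/18)=1·17/18

Answer: 17/18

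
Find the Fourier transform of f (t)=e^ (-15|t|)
Using the standard pair: F{e^(-a|t|)} = 2a/(a^2 + omega^2)
With a = 15: F(omega) = 30/(225 + omega^2)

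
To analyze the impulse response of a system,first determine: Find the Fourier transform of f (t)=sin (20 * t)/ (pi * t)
sin(W * t)/(pi * t)=(W/pi) * sinc(W * t/pi) is the impulse response of the ideal low-pass filter with cutoff W (here W=20).
Its Fourier transform is a rectangular function:
F(omega)=1 for |omega| < 20, 0 otherwise

Answer: rect(omega/40) [i.e., 1 for |omega| < 20, 0 otherwise]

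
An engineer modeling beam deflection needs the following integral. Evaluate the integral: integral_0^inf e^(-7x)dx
integral_0^inf e^(-7x) dx = [-1/7*e^(-7x)]_0^inf
= 0 - (-1/7) = 1/7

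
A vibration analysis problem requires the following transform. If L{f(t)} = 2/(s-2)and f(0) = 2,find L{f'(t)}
L{f'(t)} = s·F(s) - f(0) = 2s/(s-2) - 2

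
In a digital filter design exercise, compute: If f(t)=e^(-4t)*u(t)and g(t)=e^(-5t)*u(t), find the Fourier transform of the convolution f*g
By the convolution theorem: F{f * g} = F(omega) * G(omega)
F(omega) = 1/(4+j * omega), G(omega) = 1/(5+j * omega)
F{f * g} = 1/((4+j * omega)(5+j * omega))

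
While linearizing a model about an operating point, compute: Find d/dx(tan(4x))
Chain rule: d/dx[tan(u)]=sec²(u)·u' where u=4x
u'=4

Answer: 4·sec²(4x)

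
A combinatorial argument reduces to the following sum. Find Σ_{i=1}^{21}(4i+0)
=4·Σ i+0·21=4·231+0=924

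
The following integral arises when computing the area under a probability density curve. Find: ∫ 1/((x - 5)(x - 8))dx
Partial fractions: 1/((x-5)(x-8))=A/(x-5)+B/(x-8)
A=-1/3, B=1/3
∫ [-1/3· 1/(x-5)+1/3· 1/(x-8)] dx
=(1/3)[ln|x-8| - ln|x-5|]+C

Answer: (1/3)·ln|(x-8)/(x-5)|+C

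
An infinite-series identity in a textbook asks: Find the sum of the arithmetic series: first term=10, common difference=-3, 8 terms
Last term: a_n=10+(8-1)·-3=-11
Sum=n(a_1+a_n)/2=8(10+(-11))/2=-4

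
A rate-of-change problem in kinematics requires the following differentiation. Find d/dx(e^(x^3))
Chain rule: d/dx[e^u] = e^u · u' where u = x^3
u' = 3x^2

Answer: 3x^2·e^(x^3)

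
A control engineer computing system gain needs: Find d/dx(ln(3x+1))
Chain rule: d/dx[ln(u)] = u'/u where u = 3x + 1
u' = 3

Answer: (3)/(3x + 1)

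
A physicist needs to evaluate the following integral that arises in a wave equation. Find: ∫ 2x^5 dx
Using power rule: ∫ 2x^5 dx = 2/6 x^6 + C = (1/3)x^6 + C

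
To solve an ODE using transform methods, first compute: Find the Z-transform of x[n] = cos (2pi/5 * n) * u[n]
Z{cos(w0 * n) * u[n]}=z(z - cos(w0))/(z^2-2z * cos(w0)+1)
With w0=2pi/5: X(z)=z(z - cos(2pi/5))/(z^2-2z * cos(2pi/5)+1)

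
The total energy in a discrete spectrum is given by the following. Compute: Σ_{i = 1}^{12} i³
Using formula: Σ i^3=[n(n+1)/2]²=[12·13/2]²=6084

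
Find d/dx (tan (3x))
Chain rule: d/dx[tan(u)] = sec²(u)·u' where u = 3x
u' = 3

Answer: 3·sec²(3x)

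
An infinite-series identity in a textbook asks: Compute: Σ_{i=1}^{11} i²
Using formula: Σ i^2 = n(n + 1)(2n + 1)/6 = 11·12·23/6 = 506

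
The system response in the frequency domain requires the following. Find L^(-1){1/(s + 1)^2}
L^(-1){1/(s-a)^n} = t^(n-1)·e^(at)/(n-1)!
Here a = -1, n = 2: t^1·e^(-t)/1

Answer: t·e^(-t)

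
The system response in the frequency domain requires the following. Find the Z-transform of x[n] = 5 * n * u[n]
Z{n*u[n]} = z/(z-1)^2
By linearity: Z{5*n*u[n]} = 5z/(z-1)^2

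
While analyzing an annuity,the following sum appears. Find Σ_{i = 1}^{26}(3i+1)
= 3·Σ i+1·26 = 3·351+26 = 1079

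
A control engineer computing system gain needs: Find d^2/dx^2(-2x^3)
Apply power rule 2 times:
d^1: -6x^2
d^2: -12x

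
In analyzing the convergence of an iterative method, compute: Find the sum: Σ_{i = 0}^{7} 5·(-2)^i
Geometric series: S=a(1 - r^n)/(1 - r)
a=5, r=-2, n=8
S=5(1-256)/3=-425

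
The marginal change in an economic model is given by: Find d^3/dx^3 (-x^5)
Apply power rule 3 times:
d^1: -5x^4
d^2: -20x^3
d^3: -60x^2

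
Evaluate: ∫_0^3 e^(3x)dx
Antiderivative: (1/3)e^(3x)
Evaluate: (1/3)(e^9 - 1)

Answer: (e^9 - 1)/3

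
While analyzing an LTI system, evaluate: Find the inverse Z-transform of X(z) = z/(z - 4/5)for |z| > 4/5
Standard pair: z/(z-a) <-> a^n*u[n] for causal signals
With a=4/5: x[n]=(4/5)^n*u[n]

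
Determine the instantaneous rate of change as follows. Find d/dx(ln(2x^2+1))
Chain rule: d/dx[ln(u)] = u'/u where u = 2x^2 + 1
u' = 4x

Answer: (4x)/(2x^2 + 1)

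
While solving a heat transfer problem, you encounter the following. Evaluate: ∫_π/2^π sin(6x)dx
Antiderivative: -cos(6x)/6
Evaluate at bounds: [-cos(6·π)/6] - [-cos(6·π/2)/6]
=(-(1) + (-1))/6=-1/3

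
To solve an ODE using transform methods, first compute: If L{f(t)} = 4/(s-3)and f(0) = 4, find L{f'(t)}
L{f'(t)}=s·F(s) - f(0)=4s/(s-3) - 4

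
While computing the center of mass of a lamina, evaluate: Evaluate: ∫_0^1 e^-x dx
Antiderivative: -e^-x
Evaluate: -(e^-1-1)

Answer: (e^-1-1)/(-1)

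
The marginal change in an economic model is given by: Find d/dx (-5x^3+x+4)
Power rule: d/dx(ax^n) = n·a·x^(n-1)
Term by term: -15·x^2 + 1

Answer: -15x^2 + 1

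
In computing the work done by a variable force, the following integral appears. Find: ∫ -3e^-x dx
Since d/dx[e^-x]=- e^-x, we get 3e^-x + C

Answer: 3e^-x + C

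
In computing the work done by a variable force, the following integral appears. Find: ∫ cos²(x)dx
Using identity cos²(u) = (1+cos(2u))/2:
∫ (1+cos(2x))/2 dx = x/2+sin(2x)/4+C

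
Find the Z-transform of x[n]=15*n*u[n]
Z{n * u[n]} = z/(z-1)^2
By linearity: Z{15 * n * u[n]} = 15z/(z-1)^2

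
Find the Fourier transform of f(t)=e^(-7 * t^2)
The Fourier transform of a Gaussian e^(-a*t^2) is sqrt(pi/a)*e^(-omega^2/(4a)).
With a = 7: F(omega) = sqrt(pi/7)*e^(-omega^2/28)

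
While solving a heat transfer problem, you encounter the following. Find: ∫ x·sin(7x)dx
By parts: u = x, dv = sin(7x) dx
du = dx, v = -cos(7x)/7
= -x·cos(7x)/7 + sin(7x)/7² + C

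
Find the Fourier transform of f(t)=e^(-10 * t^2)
The Fourier transform of a Gaussian e^(-a*t^2) is sqrt(pi/a)*e^(-omega^2/(4a)).
With a=10: F(omega)=sqrt(pi/10)*e^(-omega^2/40)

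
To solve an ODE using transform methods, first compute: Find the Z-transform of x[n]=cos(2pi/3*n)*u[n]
Z{cos(w0*n)*u[n]}=z(z - cos(w0))/(z^2 - 2z*cos(w0) + 1)
With w0=2pi/3: X(z)=z(z - cos(2pi/3))/(z^2 - 2z*cos(2pi/3) + 1)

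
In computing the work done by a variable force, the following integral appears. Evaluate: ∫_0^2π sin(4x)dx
Antiderivative: -cos(4x)/4
Evaluate at bounds: [-cos(4·2π)/4] - [-cos(4·0)/4]
= (-(1) + (1))/4 = 0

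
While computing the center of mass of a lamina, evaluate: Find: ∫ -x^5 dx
Using power rule: ∫ -x^5 dx = -1/6 x^6 + C = (-1/6)x^6 + C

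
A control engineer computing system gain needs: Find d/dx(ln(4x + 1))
Chain rule: d/dx[ln(u)]=u'/u where u=4x+1
u'=4

Answer: (4)/(4x+1)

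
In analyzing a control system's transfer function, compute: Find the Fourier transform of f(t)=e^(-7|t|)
Using the standard pair: F{e^(-a|t|)} = 2a/(a^2+omega^2)
With a = 7: F(omega) = 14/(49+omega^2)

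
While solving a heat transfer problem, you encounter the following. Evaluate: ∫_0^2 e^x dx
Antiderivative: e^x
Evaluate: (e^2-1)

Answer: e^2-1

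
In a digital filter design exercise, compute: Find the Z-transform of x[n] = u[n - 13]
Using the time-shift property: Z{u[n-13]}=z^(-13) * z/(z-1)
=z^(-12)/(z-1)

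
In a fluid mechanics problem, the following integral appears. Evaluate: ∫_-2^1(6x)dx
Step 1: Find antiderivative F(x) = 3x^2
Step 2: F(1) - F(-2) = 3 - (12) = -9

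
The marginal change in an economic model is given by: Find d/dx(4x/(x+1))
Quotient rule: (f/g)'=(f'g - fg')/g²
f=4x, f'=4
g=x+1, g'=1

Answer: (4·(x+1)-4x)/(x+1)²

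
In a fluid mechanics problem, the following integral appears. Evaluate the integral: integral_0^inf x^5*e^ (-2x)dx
This is a Gamma integral. Substitute u = 2x (du = 2 dx):
integral_0^inf x^5*e^(-2x) dx = (1/2^6) integral_0^inf u^5*e^(-u) du
= Gamma(6)/2^6 = 5!/2^6 = 120/64

Answer: 15/8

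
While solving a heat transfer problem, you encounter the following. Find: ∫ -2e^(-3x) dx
Since d/dx[e^(-3x)] = -3e^(-3x), we get 2/3 e^(-3x)+C

Answer: (2/3)e^(-3x)+C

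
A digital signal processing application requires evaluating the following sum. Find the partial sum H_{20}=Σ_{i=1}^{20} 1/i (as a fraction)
H_20 = 1+1/2+1/3+...+1/20
= 55835135/15519504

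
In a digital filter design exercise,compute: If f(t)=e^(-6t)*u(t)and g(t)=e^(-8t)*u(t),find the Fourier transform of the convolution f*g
By the convolution theorem: F{f * g} = F(omega) * G(omega)
F(omega) = 1/(6+j * omega), G(omega) = 1/(8+j * omega)
F{f * g} = 1/((6+j * omega)(8+j * omega))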